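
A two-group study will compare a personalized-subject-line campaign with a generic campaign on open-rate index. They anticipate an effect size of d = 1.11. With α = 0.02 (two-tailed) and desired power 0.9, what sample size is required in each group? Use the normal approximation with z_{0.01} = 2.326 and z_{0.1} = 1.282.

For two independent groups with equal n: n = 2·((z_{α/2} + z_β) / d)².
z_{α/2} + z_β = 2.326 + 1.282 = 3.608.
n = 2 × (3.608 / 1.11)² = 2 × 3.250² = 2 × 10.57 = 21.1.
Round up to the next whole participant.

n = 22 per group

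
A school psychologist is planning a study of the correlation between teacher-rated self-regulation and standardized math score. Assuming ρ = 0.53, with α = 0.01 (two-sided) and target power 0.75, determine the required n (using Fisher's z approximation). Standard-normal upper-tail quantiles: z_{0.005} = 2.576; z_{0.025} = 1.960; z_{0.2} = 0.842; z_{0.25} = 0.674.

n = 34

Fisher's z: C = ½·ln((1+r)/(1−r)) = ½·ln(3.2553) = 0.5901.
n = ((z_{α/2} + z_β)/C)² + 3.
(2.576 + 0.674) / 0.5901 = 3.250 / 0.5901 = 5.508.
n = 5.508² + 3 = 30.33 + 3 = 33.3.
Round up.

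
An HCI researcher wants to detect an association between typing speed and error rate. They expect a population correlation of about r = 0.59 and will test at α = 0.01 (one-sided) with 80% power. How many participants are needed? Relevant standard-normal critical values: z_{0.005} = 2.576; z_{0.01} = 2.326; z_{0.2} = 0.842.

Fisher's z: C = ½·ln((1+r)/(1−r)) = ½·ln(3.8780) = 0.6777.
n = ((z_{α} + z_β)/C)² + 3.
(2.326 + 0.842) / 0.6777 = 3.168 / 0.6777 = 4.675.
n = 4.675² + 3 = 21.85 + 3 = 24.9.
Round up.

n = 25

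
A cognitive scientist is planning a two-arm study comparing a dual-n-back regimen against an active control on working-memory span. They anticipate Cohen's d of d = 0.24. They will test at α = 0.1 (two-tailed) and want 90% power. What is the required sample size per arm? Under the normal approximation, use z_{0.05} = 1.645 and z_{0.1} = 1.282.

For two independent groups with equal n: n = 2·((z_{α/2} + z_β) / d)².
z_{α/2} + z_β = 1.645 + 1.282 = 2.927.
n = 2 × (2.927 / 0.24)² = 2 × 12.196² = 2 × 148.74 = 297.5.
Round up to the next whole participant.

n = 298 per group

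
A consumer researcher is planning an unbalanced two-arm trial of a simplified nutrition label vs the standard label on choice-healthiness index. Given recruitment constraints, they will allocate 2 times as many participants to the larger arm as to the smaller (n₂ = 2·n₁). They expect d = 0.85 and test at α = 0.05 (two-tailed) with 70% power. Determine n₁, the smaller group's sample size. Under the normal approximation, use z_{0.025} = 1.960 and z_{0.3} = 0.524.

n₁ = 13

With allocation ratio k = n₂/n₁ = 2, Var(x̄₁−x̄₂) = σ²(1/n₁ + 1/(k·n₁)) = σ²·(k+1)/(k·n₁).
So n₁ = (1 + 1/k)·((z_{α/2} + z_β)/d)² = 1.500 × (2.484/0.85)².
n₁ = 1.500 × 8.54 = 12.8.
Round up: n₁ = 13, giving n₂ = 2 × 13 = 26.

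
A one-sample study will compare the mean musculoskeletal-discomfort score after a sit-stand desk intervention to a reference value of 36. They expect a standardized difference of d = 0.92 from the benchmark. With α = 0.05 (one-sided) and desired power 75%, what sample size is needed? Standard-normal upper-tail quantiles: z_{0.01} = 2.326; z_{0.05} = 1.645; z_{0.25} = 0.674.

For a one-sample test: n = ((z_{α} + z_β) / d)².
z_{α} + z_β = 1.645 + 0.674 = 2.319.
n = (2.319 / 0.92)² = 2.521² = 6.35.
Round up.

n = 7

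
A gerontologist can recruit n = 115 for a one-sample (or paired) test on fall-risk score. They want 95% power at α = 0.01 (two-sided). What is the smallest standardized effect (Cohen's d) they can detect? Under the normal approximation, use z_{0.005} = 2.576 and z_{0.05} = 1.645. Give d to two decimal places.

d_min ≈ 0.39

For a single sample (or paired design) of n = 115: d_min = (z_{α/2} + z_β)/√n.
z-sum = 2.576 + 1.645 = 4.221.
d_min = 4.221 / √115 = 4.221 / 10.724 = 0.394.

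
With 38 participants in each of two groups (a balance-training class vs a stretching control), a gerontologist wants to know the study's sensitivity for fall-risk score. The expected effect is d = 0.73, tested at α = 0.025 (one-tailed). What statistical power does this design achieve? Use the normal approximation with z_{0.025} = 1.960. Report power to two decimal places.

power ≈ 0.89

For two equal groups, power = Φ(d·√(n/2) − z_{α}).
d·√(n/2) = 0.73 × √(38/2) = 0.73 × 4.359 = 3.182.
z_β = 3.182 − 1.960 = 1.222.
Power = Φ(1.222) = 0.889.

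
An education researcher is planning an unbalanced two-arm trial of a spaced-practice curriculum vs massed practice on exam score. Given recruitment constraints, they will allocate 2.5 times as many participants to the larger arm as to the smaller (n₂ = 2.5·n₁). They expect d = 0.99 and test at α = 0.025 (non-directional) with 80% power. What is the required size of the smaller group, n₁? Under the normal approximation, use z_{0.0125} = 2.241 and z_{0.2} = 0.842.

n₁ = 14

With allocation ratio k = n₂/n₁ = 2.5, Var(x̄₁−x̄₂) = σ²(1/n₁ + 1/(k·n₁)) = σ²·(k+1)/(k·n₁).
So n₁ = (1 + 1/k)·((z_{α/2} + z_β)/d)² = 1.400 × (3.083/0.99)².
n₁ = 1.400 × 9.70 = 13.6.
Round up: n₁ = 14, giving n₂ = 2.5 × 14 = 35.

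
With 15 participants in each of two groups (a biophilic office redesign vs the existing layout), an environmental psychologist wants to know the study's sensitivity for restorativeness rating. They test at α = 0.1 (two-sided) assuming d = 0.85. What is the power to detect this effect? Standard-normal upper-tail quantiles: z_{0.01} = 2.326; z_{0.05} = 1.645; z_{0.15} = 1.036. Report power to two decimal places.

For two equal groups, power = Φ(d·√(n/2) − z_{α/2}).
d·√(n/2) = 0.85 × √(15/2) = 0.85 × 2.739 = 2.328.
z_β = 2.328 − 1.645 = 0.683.
Power = Φ(0.683) = 0.753.

power ≈ 0.75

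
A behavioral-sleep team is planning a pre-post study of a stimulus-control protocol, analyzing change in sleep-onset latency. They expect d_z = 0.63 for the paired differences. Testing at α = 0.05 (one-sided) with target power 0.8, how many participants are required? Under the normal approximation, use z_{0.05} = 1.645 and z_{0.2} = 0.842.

n = 16 pairs

For a paired (one-sample on differences) test: n = ((z_{α} + z_β) / d)².
z_{α} + z_β = 1.645 + 0.842 = 2.487.
n = (2.487 / 0.63)² = 3.948² = 15.58.
Round up.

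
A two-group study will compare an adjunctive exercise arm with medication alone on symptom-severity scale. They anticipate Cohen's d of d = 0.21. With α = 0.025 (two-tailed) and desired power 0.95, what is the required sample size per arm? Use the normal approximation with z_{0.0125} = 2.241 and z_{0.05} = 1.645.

n = 685 per group

For two independent groups with equal n: n = 2·((z_{α/2} + z_β) / d)².
z_{α/2} + z_β = 2.241 + 1.645 = 3.886.
n = 2 × (3.886 / 0.21)² = 2 × 18.505² = 2 × 342.43 = 684.9.
Round up to the next whole participant.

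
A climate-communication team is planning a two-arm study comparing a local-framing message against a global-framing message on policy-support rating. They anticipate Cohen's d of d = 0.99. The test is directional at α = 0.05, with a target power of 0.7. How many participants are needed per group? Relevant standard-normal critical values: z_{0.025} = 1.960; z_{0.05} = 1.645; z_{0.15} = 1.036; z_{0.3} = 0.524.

For two independent groups with equal n: n = 2·((z_{α} + z_β) / d)².
z_{α} + z_β = 1.645 + 0.524 = 2.169.
n = 2 × (2.169 / 0.99)² = 2 × 2.191² = 2 × 4.80 = 9.6.
Round up to the next whole participant.

n = 10 per group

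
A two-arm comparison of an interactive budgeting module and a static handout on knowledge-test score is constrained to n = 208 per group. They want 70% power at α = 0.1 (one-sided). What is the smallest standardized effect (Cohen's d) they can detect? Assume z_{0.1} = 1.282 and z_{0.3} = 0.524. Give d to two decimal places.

d_min ≈ 0.18

For two independent groups of n = 208 each: d_min = (z_{α} + z_β)·√(2/n).
z-sum = 1.282 + 0.524 = 1.806.
d_min = 1.806 × √(2/208) = 1.806 × 0.0981 = 0.177.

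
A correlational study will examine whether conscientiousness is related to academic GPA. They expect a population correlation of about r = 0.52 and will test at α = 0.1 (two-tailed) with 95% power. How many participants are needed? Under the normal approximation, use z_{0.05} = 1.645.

n = 36

Fisher's z: C = ½·ln((1+r)/(1−r)) = ½·ln(3.1667) = 0.5763.
n = ((z_{α/2} + z_β)/C)² + 3.
(1.645 + 1.645) / 0.5763 = 3.290 / 0.5763 = 5.709.
n = 5.709² + 3 = 32.59 + 3 = 35.6.
Round up.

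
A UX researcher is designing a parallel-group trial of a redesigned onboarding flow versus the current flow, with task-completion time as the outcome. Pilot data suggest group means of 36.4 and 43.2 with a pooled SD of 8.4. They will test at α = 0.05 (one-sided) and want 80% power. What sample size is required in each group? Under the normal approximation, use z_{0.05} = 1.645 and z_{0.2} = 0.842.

Cohen's d = |M₁ − M₂| / SD_pooled = |36.4 − 43.2| / 8.4 = 6.8 / 8.4 = 0.810.
For two independent groups with equal n: n = 2·((z_{α} + z_β) / d)².
z_{α} + z_β = 1.645 + 0.842 = 2.487.
n = 2 × (2.487 / 0.810)² = 2 × 3.070² = 2 × 9.43 = 18.9.
Round up to the next whole participant.

n = 19 per group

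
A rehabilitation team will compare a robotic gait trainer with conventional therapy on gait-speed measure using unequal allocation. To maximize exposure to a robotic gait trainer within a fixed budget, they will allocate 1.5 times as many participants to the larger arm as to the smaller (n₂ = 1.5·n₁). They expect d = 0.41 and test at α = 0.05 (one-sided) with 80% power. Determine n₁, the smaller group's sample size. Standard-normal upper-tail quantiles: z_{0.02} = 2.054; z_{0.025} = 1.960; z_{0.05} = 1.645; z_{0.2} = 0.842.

n₁ = 62

With allocation ratio k = n₂/n₁ = 1.5, Var(x̄₁−x̄₂) = σ²(1/n₁ + 1/(k·n₁)) = σ²·(k+1)/(k·n₁).
So n₁ = (1 + 1/k)·((z_{α} + z_β)/d)² = 1.667 × (2.487/0.41)².
n₁ = 1.667 × 36.79 = 61.3.
Round up: n₁ = 62, giving n₂ = 1.5 × 62 = 93.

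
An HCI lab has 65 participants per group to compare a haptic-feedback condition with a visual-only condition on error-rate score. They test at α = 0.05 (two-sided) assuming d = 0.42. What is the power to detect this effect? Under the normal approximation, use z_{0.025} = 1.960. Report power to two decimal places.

For two equal groups, power = Φ(d·√(n/2) − z_{α/2}).
d·√(n/2) = 0.42 × √(65/2) = 0.42 × 5.701 = 2.394.
z_β = 2.394 − 1.960 = 0.434.
Power = Φ(0.434) = 0.668.

power ≈ 0.67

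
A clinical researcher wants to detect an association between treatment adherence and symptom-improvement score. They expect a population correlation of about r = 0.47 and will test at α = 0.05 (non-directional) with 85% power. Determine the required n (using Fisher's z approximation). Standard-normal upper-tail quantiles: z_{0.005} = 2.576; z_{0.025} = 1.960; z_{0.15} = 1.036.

n = 38

Fisher's z: C = ½·ln((1+r)/(1−r)) = ½·ln(2.7736) = 0.5101.
n = ((z_{α/2} + z_β)/C)² + 3.
(1.960 + 1.036) / 0.5101 = 2.996 / 0.5101 = 5.873.
n = 5.873² + 3 = 34.50 + 3 = 37.5.
Round up.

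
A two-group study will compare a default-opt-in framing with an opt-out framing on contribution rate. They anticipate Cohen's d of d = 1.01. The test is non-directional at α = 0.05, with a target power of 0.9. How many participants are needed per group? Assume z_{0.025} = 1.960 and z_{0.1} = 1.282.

For two independent groups with equal n: n = 2·((z_{α/2} + z_β) / d)².
z_{α/2} + z_β = 1.960 + 1.282 = 3.242.
n = 2 × (3.242 / 1.01)² = 2 × 3.210² = 2 × 10.30 = 20.6.
Round up to the next whole participant.

n = 21 per group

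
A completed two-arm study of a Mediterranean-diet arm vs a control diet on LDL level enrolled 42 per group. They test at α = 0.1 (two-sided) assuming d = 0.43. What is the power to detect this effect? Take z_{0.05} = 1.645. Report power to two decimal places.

power ≈ 0.63

For two equal groups, power = Φ(d·√(n/2) − z_{α/2}).
d·√(n/2) = 0.43 × √(42/2) = 0.43 × 4.583 = 1.971.
z_β = 1.971 − 1.645 = 0.326.
Power = Φ(0.326) = 0.628.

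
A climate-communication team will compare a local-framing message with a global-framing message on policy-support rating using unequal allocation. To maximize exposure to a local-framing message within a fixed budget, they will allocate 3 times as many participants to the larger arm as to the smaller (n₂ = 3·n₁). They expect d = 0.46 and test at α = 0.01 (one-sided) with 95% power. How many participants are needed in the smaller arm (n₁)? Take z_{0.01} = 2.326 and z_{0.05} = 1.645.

With allocation ratio k = n₂/n₁ = 3, Var(x̄₁−x̄₂) = σ²(1/n₁ + 1/(k·n₁)) = σ²·(k+1)/(k·n₁).
So n₁ = (1 + 1/k)·((z_{α} + z_β)/d)² = 1.333 × (3.971/0.46)².
n₁ = 1.333 × 74.52 = 99.4.
Round up: n₁ = 100, giving n₂ = 3 × 100 = 300.

n₁ = 100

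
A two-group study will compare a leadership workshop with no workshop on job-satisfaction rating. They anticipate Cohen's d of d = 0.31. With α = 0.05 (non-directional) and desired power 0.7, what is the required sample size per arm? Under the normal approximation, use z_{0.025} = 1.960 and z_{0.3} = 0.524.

n = 129 per group

For two independent groups with equal n: n = 2·((z_{α/2} + z_β) / d)².
z_{α/2} + z_β = 1.960 + 0.524 = 2.484.
n = 2 × (2.484 / 0.31)² = 2 × 8.013² = 2 × 64.21 = 128.4.
Round up to the next whole participant.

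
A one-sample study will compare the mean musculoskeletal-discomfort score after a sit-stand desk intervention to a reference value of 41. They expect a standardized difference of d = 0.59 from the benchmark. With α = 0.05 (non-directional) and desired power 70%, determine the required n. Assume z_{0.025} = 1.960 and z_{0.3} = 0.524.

For a one-sample test: n = ((z_{α/2} + z_β) / d)².
z_{α/2} + z_β = 1.960 + 0.524 = 2.484.
n = (2.484 / 0.59)² = 4.210² = 17.73.
Round up.

n = 18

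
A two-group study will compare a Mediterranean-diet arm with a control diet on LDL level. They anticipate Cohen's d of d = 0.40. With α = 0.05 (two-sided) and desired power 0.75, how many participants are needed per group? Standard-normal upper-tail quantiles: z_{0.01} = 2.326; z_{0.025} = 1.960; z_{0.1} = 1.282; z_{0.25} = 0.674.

For two independent groups with equal n: n = 2·((z_{α/2} + z_β) / d)².
z_{α/2} + z_β = 1.960 + 0.674 = 2.634.
n = 2 × (2.634 / 0.40)² = 2 × 6.585² = 2 × 43.36 = 86.7.
Round up to the next whole participant.

n = 87 per group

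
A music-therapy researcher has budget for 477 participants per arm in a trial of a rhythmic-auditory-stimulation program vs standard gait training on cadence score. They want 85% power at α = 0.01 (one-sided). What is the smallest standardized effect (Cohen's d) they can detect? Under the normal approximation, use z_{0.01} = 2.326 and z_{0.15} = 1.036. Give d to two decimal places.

d_min ≈ 0.22

For two independent groups of n = 477 each: d_min = (z_{α} + z_β)·√(2/n).
z-sum = 2.326 + 1.036 = 3.362.
d_min = 3.362 × √(2/477) = 3.362 × 0.0648 = 0.218.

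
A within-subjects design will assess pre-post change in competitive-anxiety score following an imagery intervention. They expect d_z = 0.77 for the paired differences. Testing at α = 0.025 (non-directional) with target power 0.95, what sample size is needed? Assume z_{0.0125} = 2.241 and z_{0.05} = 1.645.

For a paired (one-sample on differences) test: n = ((z_{α/2} + z_β) / d)².
z_{α/2} + z_β = 2.241 + 1.645 = 3.886.
n = (3.886 / 0.77)² = 5.047² = 25.47.
Round up.

n = 26 pairs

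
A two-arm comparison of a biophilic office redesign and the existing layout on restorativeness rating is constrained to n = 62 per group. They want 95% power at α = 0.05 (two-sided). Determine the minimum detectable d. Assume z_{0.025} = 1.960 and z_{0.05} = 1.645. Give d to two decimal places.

d_min ≈ 0.65

For two independent groups of n = 62 each: d_min = (z_{α/2} + z_β)·√(2/n).
z-sum = 1.960 + 1.645 = 3.605.
d_min = 3.605 × √(2/62) = 3.605 × 0.1796 = 0.647.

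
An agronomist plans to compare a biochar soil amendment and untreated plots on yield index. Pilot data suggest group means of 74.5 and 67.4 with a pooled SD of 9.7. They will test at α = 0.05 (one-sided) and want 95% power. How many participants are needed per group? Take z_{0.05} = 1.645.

n = 41 per group

Cohen's d = |M₁ − M₂| / SD_pooled = |74.5 − 67.4| / 9.7 = 7.1 / 9.7 = 0.732.
For two independent groups with equal n: n = 2·((z_{α} + z_β) / d)².
z_{α} + z_β = 1.645 + 1.645 = 3.290.
n = 2 × (3.290 / 0.732)² = 2 × 4.495² = 2 × 20.20 = 40.4.
Round up to the next whole participant.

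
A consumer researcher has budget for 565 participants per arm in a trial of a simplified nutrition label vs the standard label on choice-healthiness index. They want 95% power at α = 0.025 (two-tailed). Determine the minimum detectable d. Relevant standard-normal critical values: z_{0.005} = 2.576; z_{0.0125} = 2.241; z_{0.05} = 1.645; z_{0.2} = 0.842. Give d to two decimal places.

For two independent groups of n = 565 each: d_min = (z_{α/2} + z_β)·√(2/n).
z-sum = 2.241 + 1.645 = 3.886.
d_min = 3.886 × √(2/565) = 3.886 × 0.0595 = 0.231.

d_min ≈ 0.23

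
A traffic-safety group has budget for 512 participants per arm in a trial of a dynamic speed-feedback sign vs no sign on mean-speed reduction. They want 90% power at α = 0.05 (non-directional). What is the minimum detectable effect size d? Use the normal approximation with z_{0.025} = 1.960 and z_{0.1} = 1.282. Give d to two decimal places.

For two independent groups of n = 512 each: d_min = (z_{α/2} + z_β)·√(2/n).
z-sum = 1.960 + 1.282 = 3.242.
d_min = 3.242 × √(2/512) = 3.242 × 0.0625 = 0.203.

d_min ≈ 0.20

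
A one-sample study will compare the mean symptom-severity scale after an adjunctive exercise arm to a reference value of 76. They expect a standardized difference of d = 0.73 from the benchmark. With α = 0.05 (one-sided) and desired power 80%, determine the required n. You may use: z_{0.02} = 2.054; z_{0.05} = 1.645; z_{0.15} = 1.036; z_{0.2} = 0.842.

For a one-sample test: n = ((z_{α} + z_β) / d)².
z_{α} + z_β = 1.645 + 0.842 = 2.487.
n = (2.487 / 0.73)² = 3.407² = 11.61.
Round up.

n = 12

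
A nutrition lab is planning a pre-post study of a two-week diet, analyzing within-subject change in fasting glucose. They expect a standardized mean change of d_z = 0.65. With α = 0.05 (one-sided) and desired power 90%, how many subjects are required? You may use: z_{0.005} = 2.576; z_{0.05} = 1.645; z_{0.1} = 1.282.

For a paired (one-sample on differences) test: n = ((z_{α} + z_β) / d)².
z_{α} + z_β = 1.645 + 1.282 = 2.927.
n = (2.927 / 0.65)² = 4.503² = 20.28.
Round up.

n = 21 pairs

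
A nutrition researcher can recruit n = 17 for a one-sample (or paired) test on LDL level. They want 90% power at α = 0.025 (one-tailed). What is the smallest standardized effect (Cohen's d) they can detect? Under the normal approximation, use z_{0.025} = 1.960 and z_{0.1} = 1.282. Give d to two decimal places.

d_min ≈ 0.79

For a single sample (or paired design) of n = 17: d_min = (z_{α} + z_β)/√n.
z-sum = 1.960 + 1.282 = 3.242.
d_min = 3.242 / √17 = 3.242 / 4.123 = 0.786.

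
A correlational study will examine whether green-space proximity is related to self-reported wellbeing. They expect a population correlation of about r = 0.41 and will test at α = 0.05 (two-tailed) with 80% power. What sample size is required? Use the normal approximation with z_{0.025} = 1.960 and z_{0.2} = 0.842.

n = 45

Fisher's z: C = ½·ln((1+r)/(1−r)) = ½·ln(2.3898) = 0.4356.
n = ((z_{α/2} + z_β)/C)² + 3.
(1.960 + 0.842) / 0.4356 = 2.802 / 0.4356 = 6.433.
n = 6.433² + 3 = 41.38 + 3 = 44.4.
Round up.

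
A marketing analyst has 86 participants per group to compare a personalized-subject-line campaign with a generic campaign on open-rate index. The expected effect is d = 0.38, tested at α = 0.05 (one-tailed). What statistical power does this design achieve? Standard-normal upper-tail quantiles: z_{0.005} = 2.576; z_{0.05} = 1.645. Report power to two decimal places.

For two equal groups, power = Φ(d·√(n/2) − z_{α}).
d·√(n/2) = 0.38 × √(86/2) = 0.38 × 6.557 = 2.492.
z_β = 2.492 − 1.645 = 0.847.
Power = Φ(0.847) = 0.801.

power ≈ 0.80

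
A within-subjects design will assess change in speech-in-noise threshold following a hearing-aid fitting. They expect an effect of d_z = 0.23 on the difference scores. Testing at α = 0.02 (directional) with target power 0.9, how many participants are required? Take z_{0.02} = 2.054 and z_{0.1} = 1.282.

For a paired (one-sample on differences) test: n = ((z_{α} + z_β) / d)².
z_{α} + z_β = 2.054 + 1.282 = 3.336.
n = (3.336 / 0.23)² = 14.504² = 210.38.
Round up.

n = 211 pairs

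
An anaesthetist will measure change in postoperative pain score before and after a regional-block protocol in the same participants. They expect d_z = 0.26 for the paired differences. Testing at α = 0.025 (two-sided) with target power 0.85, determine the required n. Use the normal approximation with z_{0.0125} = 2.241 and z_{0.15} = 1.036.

n = 159 pairs

For a paired (one-sample on differences) test: n = ((z_{α/2} + z_β) / d)².
z_{α/2} + z_β = 2.241 + 1.036 = 3.277.
n = (3.277 / 0.26)² = 12.604² = 158.86.
Round up.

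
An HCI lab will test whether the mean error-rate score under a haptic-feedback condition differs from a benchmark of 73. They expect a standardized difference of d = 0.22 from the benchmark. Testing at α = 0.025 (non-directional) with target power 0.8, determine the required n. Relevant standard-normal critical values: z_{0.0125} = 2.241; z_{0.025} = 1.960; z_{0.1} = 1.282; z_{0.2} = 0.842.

For a one-sample test: n = ((z_{α/2} + z_β) / d)².
z_{α/2} + z_β = 2.241 + 0.842 = 3.083.
n = (3.083 / 0.22)² = 14.014² = 196.38.
Round up.

n = 197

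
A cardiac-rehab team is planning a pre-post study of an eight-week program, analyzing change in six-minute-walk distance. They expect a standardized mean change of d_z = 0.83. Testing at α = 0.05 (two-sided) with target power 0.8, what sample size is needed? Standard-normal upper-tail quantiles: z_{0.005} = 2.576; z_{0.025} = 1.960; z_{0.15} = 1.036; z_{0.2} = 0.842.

n = 12 pairs

For a paired (one-sample on differences) test: n = ((z_{α/2} + z_β) / d)².
z_{α/2} + z_β = 1.960 + 0.842 = 2.802.
n = (2.802 / 0.83)² = 3.376² = 11.40.
Round up.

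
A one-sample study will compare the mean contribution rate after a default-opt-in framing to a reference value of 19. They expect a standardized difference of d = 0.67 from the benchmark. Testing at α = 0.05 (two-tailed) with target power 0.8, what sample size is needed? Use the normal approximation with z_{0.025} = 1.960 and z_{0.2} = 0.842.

For a one-sample test: n = ((z_{α/2} + z_β) / d)².
z_{α/2} + z_β = 1.960 + 0.842 = 2.802.
n = (2.802 / 0.67)² = 4.182² = 17.49.
Round up.

n = 18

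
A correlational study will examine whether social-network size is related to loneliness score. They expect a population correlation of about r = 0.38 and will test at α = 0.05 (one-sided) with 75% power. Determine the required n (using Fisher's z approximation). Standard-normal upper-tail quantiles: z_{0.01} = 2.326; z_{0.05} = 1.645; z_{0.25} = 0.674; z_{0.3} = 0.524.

Fisher's z: C = ½·ln((1+r)/(1−r)) = ½·ln(2.2258) = 0.4001.
n = ((z_{α} + z_β)/C)² + 3.
(1.645 + 0.674) / 0.4001 = 2.319 / 0.4001 = 5.796.
n = 5.796² + 3 = 33.59 + 3 = 36.6.
Round up.

n = 37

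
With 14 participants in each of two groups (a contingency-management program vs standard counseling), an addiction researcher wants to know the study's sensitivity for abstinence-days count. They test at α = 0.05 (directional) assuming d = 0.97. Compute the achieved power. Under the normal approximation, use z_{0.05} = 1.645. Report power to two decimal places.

power ≈ 0.82

For two equal groups, power = Φ(d·√(n/2) − z_{α}).
d·√(n/2) = 0.97 × √(14/2) = 0.97 × 2.646 = 2.566.
z_β = 2.566 − 1.645 = 0.921.
Power = Φ(0.921) = 0.822.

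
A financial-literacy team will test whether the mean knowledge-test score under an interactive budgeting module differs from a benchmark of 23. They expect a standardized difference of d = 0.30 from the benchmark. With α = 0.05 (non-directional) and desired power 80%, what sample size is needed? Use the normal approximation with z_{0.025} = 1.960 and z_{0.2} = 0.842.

n = 88

For a one-sample test: n = ((z_{α/2} + z_β) / d)².
z_{α/2} + z_β = 1.960 + 0.842 = 2.802.
n = (2.802 / 0.30)² = 9.340² = 87.24.
Round up.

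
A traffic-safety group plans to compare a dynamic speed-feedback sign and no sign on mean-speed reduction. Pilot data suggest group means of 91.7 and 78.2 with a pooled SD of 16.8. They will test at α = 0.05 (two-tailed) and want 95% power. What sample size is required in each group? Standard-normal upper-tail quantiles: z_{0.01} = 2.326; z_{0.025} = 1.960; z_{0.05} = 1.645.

Cohen's d = |M₁ − M₂| / SD_pooled = |91.7 − 78.2| / 16.8 = 13.5 / 16.8 = 0.804.
For two independent groups with equal n: n = 2·((z_{α/2} + z_β) / d)².
z_{α/2} + z_β = 1.960 + 1.645 = 3.605.
n = 2 × (3.605 / 0.804)² = 2 × 4.484² = 2 × 20.10 = 40.2.
Round up to the next whole participant.

n = 41 per group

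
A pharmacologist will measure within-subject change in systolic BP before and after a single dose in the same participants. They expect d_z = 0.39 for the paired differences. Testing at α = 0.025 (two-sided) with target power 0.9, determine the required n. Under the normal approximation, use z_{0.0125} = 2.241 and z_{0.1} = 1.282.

For a paired (one-sample on differences) test: n = ((z_{α/2} + z_β) / d)².
z_{α/2} + z_β = 2.241 + 1.282 = 3.523.
n = (3.523 / 0.39)² = 9.033² = 81.60.
Round up.

n = 82 pairs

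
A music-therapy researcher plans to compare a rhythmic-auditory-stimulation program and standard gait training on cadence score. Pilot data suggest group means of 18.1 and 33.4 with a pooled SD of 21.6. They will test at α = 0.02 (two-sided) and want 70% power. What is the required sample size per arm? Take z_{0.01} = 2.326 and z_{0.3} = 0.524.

Cohen's d = |M₁ − M₂| / SD_pooled = |18.1 − 33.4| / 21.6 = 15.3 / 21.6 = 0.708.
For two independent groups with equal n: n = 2·((z_{α/2} + z_β) / d)².
z_{α/2} + z_β = 2.326 + 0.524 = 2.850.
n = 2 × (2.850 / 0.708)² = 2 × 4.025² = 2 × 16.20 = 32.4.
Round up to the next whole participant.

n = 33 per group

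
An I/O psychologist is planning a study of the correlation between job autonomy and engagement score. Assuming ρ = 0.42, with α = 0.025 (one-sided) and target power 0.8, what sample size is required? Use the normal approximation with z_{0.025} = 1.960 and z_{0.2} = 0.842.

Fisher's z: C = ½·ln((1+r)/(1−r)) = ½·ln(2.4483) = 0.4477.
n = ((z_{α} + z_β)/C)² + 3.
(1.960 + 0.842) / 0.4477 = 2.802 / 0.4477 = 6.259.
n = 6.259² + 3 = 39.17 + 3 = 42.2.
Round up.

n = 43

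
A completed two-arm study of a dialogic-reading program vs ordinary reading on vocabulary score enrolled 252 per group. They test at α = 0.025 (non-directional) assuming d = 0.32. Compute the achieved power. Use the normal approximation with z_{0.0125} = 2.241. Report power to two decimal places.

For two equal groups, power = Φ(d·√(n/2) − z_{α/2}).
d·√(n/2) = 0.32 × √(252/2) = 0.32 × 11.225 = 3.592.
z_β = 3.592 − 2.241 = 1.351.
Power = Φ(1.351) = 0.912.

power ≈ 0.91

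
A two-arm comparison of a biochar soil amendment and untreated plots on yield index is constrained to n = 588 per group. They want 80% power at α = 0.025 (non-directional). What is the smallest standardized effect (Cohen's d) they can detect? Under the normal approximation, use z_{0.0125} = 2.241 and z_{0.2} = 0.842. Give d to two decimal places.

For two independent groups of n = 588 each: d_min = (z_{α/2} + z_β)·√(2/n).
z-sum = 2.241 + 0.842 = 3.083.
d_min = 3.083 × √(2/588) = 3.083 × 0.0583 = 0.180.

d_min ≈ 0.18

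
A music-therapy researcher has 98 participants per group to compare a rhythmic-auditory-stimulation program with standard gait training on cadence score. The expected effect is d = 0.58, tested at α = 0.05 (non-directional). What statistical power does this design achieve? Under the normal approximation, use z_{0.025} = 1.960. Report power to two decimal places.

For two equal groups, power = Φ(d·√(n/2) − z_{α/2}).
d·√(n/2) = 0.58 × √(98/2) = 0.58 × 7.000 = 4.060.
z_β = 4.060 − 1.960 = 2.100.
Power = Φ(2.100) = 0.982.

power ≈ 0.98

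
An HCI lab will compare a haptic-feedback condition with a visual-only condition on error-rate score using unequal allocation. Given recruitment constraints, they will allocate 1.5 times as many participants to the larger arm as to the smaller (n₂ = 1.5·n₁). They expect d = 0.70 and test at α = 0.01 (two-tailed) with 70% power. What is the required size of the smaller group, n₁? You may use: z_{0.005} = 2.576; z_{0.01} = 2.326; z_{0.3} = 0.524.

With allocation ratio k = n₂/n₁ = 1.5, Var(x̄₁−x̄₂) = σ²(1/n₁ + 1/(k·n₁)) = σ²·(k+1)/(k·n₁).
So n₁ = (1 + 1/k)·((z_{α/2} + z_β)/d)² = 1.667 × (3.100/0.70)².
n₁ = 1.667 × 19.61 = 32.7.
Round up: n₁ = 33, giving n₂ = ⌈1.5 × 33⌉ = ⌈49.5⌉ = 50.

n₁ = 33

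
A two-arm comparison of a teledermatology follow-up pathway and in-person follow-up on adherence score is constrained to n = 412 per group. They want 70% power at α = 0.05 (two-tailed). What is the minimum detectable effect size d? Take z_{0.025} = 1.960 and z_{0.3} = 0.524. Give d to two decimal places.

For two independent groups of n = 412 each: d_min = (z_{α/2} + z_β)·√(2/n).
z-sum = 1.960 + 0.524 = 2.484.
d_min = 2.484 × √(2/412) = 2.484 × 0.0697 = 0.173.

d_min ≈ 0.17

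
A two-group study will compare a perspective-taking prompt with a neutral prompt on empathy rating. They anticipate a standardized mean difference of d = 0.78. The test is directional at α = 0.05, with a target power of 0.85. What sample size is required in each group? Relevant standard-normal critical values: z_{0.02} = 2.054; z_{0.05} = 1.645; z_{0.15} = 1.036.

n = 24 per group

For two independent groups with equal n: n = 2·((z_{α} + z_β) / d)².
z_{α} + z_β = 1.645 + 1.036 = 2.681.
n = 2 × (2.681 / 0.78)² = 2 × 3.437² = 2 × 11.81 = 23.6.
Round up to the next whole participant.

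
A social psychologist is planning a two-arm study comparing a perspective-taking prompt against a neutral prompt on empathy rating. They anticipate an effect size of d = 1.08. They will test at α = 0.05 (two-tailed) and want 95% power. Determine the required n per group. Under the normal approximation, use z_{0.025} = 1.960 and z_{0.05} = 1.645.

n = 23 per group

For two independent groups with equal n: n = 2·((z_{α/2} + z_β) / d)².
z_{α/2} + z_β = 1.960 + 1.645 = 3.605.
n = 2 × (3.605 / 1.08)² = 2 × 3.338² = 2 × 11.14 = 22.3.
Round up to the next whole participant.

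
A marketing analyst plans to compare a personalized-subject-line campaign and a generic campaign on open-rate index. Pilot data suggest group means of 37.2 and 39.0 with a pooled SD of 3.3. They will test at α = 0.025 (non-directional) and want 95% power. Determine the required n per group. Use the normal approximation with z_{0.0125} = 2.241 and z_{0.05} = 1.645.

n = 102 per group

Cohen's d = |M₁ − M₂| / SD_pooled = |37.2 − 39.0| / 3.3 = 1.8 / 3.3 = 0.545.
For two independent groups with equal n: n = 2·((z_{α/2} + z_β) / d)².
z_{α/2} + z_β = 2.241 + 1.645 = 3.886.
n = 2 × (3.886 / 0.545)² = 2 × 7.130² = 2 × 50.84 = 101.7.
Round up to the next whole participant.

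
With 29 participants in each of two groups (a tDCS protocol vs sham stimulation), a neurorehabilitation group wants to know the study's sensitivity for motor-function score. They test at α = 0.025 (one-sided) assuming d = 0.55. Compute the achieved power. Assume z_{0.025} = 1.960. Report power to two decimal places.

For two equal groups, power = Φ(d·√(n/2) − z_{α}).
d·√(n/2) = 0.55 × √(29/2) = 0.55 × 3.808 = 2.094.
z_β = 2.094 − 1.960 = 0.134.
Power = Φ(0.134) = 0.553.

power ≈ 0.55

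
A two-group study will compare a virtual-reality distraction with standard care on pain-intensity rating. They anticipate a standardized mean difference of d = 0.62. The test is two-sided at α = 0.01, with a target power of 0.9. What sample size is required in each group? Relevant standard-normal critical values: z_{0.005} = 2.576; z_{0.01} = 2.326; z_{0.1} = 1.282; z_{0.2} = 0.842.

n = 78 per group

For two independent groups with equal n: n = 2·((z_{α/2} + z_β) / d)².
z_{α/2} + z_β = 2.576 + 1.282 = 3.858.
n = 2 × (3.858 / 0.62)² = 2 × 6.223² = 2 × 38.72 = 77.4.
Round up to the next whole participant.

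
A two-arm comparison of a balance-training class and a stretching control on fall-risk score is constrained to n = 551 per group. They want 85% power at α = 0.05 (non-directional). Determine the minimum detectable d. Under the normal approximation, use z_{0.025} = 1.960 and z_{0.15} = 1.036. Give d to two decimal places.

d_min ≈ 0.18

For two independent groups of n = 551 each: d_min = (z_{α/2} + z_β)·√(2/n).
z-sum = 1.960 + 1.036 = 2.996.
d_min = 2.996 × √(2/551) = 2.996 × 0.0602 = 0.181.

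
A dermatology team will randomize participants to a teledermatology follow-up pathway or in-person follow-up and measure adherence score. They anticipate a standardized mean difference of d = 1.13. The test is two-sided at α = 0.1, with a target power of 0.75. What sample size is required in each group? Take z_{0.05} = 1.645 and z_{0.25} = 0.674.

For two independent groups with equal n: n = 2·((z_{α/2} + z_β) / d)².
z_{α/2} + z_β = 1.645 + 0.674 = 2.319.
n = 2 × (2.319 / 1.13)² = 2 × 2.052² = 2 × 4.21 = 8.4.
Round up to the next whole participant.

n = 9 per group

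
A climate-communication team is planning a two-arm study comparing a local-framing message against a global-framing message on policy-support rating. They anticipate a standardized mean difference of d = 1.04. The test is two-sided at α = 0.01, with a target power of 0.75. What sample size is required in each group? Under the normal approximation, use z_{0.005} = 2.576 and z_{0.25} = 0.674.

n = 20 per group

For two independent groups with equal n: n = 2·((z_{α/2} + z_β) / d)².
z_{α/2} + z_β = 2.576 + 0.674 = 3.250.
n = 2 × (3.250 / 1.04)² = 2 × 3.125² = 2 × 9.77 = 19.5.
Round up to the next whole participant.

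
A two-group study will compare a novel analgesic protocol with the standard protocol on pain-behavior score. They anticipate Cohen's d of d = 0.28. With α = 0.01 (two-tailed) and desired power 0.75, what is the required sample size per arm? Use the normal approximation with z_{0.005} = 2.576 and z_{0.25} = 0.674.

n = 270 per group

For two independent groups with equal n: n = 2·((z_{α/2} + z_β) / d)².
z_{α/2} + z_β = 2.576 + 0.674 = 3.250.
n = 2 × (3.250 / 0.28)² = 2 × 11.607² = 2 × 134.73 = 269.5.
Round up to the next whole participant.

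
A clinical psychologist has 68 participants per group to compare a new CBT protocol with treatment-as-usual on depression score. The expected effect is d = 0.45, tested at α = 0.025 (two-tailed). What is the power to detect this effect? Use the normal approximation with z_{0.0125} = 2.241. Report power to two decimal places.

power ≈ 0.65

For two equal groups, power = Φ(d·√(n/2) − z_{α/2}).
d·√(n/2) = 0.45 × √(68/2) = 0.45 × 5.831 = 2.624.
z_β = 2.624 − 2.241 = 0.383.
Power = Φ(0.383) = 0.649.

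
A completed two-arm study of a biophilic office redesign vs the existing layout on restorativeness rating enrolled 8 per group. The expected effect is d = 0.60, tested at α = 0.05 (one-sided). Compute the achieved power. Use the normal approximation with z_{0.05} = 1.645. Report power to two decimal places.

power ≈ 0.33

For two equal groups, power = Φ(d·√(n/2) − z_{α}).
d·√(n/2) = 0.60 × √(8/2) = 0.60 × 2.000 = 1.200.
z_β = 1.200 − 1.645 = -0.445.
Power = Φ(-0.445) = 0.328.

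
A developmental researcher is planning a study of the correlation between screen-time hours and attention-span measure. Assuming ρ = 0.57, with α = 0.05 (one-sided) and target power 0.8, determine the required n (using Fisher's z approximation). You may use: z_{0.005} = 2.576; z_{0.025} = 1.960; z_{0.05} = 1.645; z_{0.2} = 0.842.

n = 18

Fisher's z: C = ½·ln((1+r)/(1−r)) = ½·ln(3.6512) = 0.6475.
n = ((z_{α} + z_β)/C)² + 3.
(1.645 + 0.842) / 0.6475 = 2.487 / 0.6475 = 3.841.
n = 3.841² + 3 = 14.75 + 3 = 17.8.
Round up.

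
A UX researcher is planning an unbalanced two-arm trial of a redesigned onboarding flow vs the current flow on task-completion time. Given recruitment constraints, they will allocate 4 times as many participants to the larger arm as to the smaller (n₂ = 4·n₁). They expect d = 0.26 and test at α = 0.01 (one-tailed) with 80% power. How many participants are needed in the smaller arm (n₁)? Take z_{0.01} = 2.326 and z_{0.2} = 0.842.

With allocation ratio k = n₂/n₁ = 4, Var(x̄₁−x̄₂) = σ²(1/n₁ + 1/(k·n₁)) = σ²·(k+1)/(k·n₁).
So n₁ = (1 + 1/k)·((z_{α} + z_β)/d)² = 1.250 × (3.168/0.26)².
n₁ = 1.250 × 148.46 = 185.6.
Round up: n₁ = 186, giving n₂ = 4 × 186 = 744.

n₁ = 186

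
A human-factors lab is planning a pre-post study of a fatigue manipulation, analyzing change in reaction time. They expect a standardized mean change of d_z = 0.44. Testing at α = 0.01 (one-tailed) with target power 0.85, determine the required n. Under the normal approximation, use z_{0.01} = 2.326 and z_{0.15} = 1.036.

n = 59 pairs

For a paired (one-sample on differences) test: n = ((z_{α} + z_β) / d)².
z_{α} + z_β = 2.326 + 1.036 = 3.362.
n = (3.362 / 0.44)² = 7.641² = 58.38.
Round up.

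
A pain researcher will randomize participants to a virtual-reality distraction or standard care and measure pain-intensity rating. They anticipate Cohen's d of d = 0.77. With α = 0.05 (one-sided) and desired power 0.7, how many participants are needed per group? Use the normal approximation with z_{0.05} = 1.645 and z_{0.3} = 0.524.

For two independent groups with equal n: n = 2·((z_{α} + z_β) / d)².
z_{α} + z_β = 1.645 + 0.524 = 2.169.
n = 2 × (2.169 / 0.77)² = 2 × 2.817² = 2 × 7.93 = 15.9.
Round up to the next whole participant.

n = 16 per group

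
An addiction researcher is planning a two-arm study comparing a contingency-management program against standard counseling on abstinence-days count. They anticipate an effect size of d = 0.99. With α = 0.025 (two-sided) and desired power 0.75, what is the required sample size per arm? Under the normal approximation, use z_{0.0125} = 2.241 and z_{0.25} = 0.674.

n = 18 per group

For two independent groups with equal n: n = 2·((z_{α/2} + z_β) / d)².
z_{α/2} + z_β = 2.241 + 0.674 = 2.915.
n = 2 × (2.915 / 0.99)² = 2 × 2.944² = 2 × 8.67 = 17.3.
Round up to the next whole participant.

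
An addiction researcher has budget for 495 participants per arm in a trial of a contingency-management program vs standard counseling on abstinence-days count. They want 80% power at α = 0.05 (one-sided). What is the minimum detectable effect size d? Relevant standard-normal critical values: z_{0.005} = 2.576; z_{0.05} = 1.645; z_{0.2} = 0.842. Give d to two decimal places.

d_min ≈ 0.16

For two independent groups of n = 495 each: d_min = (z_{α} + z_β)·√(2/n).
z-sum = 1.645 + 0.842 = 2.487.
d_min = 2.487 × √(2/495) = 2.487 × 0.0636 = 0.158.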